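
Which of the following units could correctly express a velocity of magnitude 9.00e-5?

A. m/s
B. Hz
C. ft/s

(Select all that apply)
A, C

velocity has SI base units: m / s

Checking each option against m / s:
  A. m/s: ✓ matches
  B. Hz: ✗ does not match
  C. ft/s: ✓ matches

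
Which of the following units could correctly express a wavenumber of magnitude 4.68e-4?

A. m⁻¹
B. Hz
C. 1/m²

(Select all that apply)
A

wavenumber has SI base units: 1 / m

Checking each option against 1 / m:
  A. m⁻¹: ✓ matches
  B. Hz: ✗ does not match
  C. 1/m²: ✗ does not match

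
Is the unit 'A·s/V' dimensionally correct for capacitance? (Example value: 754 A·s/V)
Yes

capacitance has SI base units: A^2 * s^4 / (kg * m^2)
A·s/V reduces to the same SI base units, so it is a valid unit for capacitance.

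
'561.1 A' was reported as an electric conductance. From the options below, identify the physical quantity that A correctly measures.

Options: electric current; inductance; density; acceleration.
electric current

electric conductance should have units dimensionally equivalent to A^2 * s^3 / (kg * m^2) (e.g. S).
The given unit 'A' reduces to A. Of the listed options, that is the dimensionality of electric current.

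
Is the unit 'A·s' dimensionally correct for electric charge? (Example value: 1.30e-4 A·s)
Yes

electric charge has SI base units: A * s
A·s reduces to the same SI base units, so it is a valid unit for electric charge.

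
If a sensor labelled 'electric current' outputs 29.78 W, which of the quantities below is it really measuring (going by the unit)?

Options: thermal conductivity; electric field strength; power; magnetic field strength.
power

electric current should have units dimensionally equivalent to A (e.g. A).
The given unit 'W' reduces to kg * m^2 / s^3. Of the listed options, that is the dimensionality of power.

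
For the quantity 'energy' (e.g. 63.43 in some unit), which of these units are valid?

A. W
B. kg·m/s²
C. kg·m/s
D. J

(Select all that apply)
D

energy has SI base units: kg * m^2 / s^2

Checking each option against kg * m^2 / s^2:
  A. W: ✗ does not match
  B. kg·m/s²: ✗ does not match
  C. kg·m/s: ✗ does not match
  D. J: ✓ matches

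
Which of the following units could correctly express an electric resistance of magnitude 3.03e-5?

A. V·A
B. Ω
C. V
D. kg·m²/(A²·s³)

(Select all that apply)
B, D

electric resistance has SI base units: kg * m^2 / (A^2 * s^3)

Checking each option against kg * m^2 / (A^2 * s^3):
  A. V·A: ✗ does not match
  B. Ω: ✓ matches
  C. V: ✗ does not match
  D. kg·m²/(A²·s³): ✓ matches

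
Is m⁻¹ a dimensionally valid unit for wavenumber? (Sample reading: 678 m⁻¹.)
Yes

wavenumber has SI base units: 1 / m
m⁻¹ reduces to the same SI base units, so it is a valid unit for wavenumber.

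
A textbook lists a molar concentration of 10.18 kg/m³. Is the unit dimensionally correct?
No

molar concentration has SI base units: mol / m^3
kg/m³ does NOT reduce to mol / m^3; a valid unit for molar concentration would be e.g. mol/m³.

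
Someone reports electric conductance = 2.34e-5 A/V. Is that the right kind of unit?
Yes

electric conductance has SI base units: A^2 * s^3 / (kg * m^2)
A/V reduces to the same SI base units, so it is a valid unit for electric conductance.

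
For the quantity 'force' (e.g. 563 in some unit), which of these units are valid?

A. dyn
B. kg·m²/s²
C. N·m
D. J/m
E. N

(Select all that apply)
A, D, E

force has SI base units: kg * m / s^2

Checking each option against kg * m / s^2:
  A. dyn: ✓ matches
  B. kg·m²/s²: ✗ does not match
  C. N·m: ✗ does not match
  D. J/m: ✓ matches
  E. N: ✓ matches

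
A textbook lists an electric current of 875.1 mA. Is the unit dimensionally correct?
Yes

electric current has SI base units: A
mA reduces to the same SI base units, so it is a valid unit for electric current.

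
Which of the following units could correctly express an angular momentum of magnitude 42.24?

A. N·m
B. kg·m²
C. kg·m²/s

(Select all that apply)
C

angular momentum has SI base units: kg * m^2 / s

Checking each option against kg * m^2 / s:
  A. N·m: ✗ does not match
  B. kg·m²: ✗ does not match
  C. kg·m²/s: ✓ matches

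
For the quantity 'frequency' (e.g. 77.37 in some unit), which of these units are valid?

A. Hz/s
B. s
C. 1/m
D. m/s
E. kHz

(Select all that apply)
E

frequency has SI base units: 1 / s

Checking each option against 1 / s:
  A. Hz/s: ✗ does not match
  B. s: ✗ does not match
  C. 1/m: ✗ does not match
  D. m/s: ✗ does not match
  E. kHz: ✓ matches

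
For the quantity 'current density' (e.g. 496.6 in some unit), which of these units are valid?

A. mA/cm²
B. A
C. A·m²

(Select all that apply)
A

current density has SI base units: A / m^2

Checking each option against A / m^2:
  A. mA/cm²: ✓ matches
  B. A: ✗ does not match
  C. A·m²: ✗ does not match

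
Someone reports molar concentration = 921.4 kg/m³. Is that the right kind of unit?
No

molar concentration has SI base units: mol / m^3
kg/m³ does NOT reduce to mol / m^3; a valid unit for molar concentration would be e.g. mol/m³.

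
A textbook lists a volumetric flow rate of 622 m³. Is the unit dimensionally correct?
No

volumetric flow rate has SI base units: m^3 / s
m³ does NOT reduce to m^3 / s; a valid unit for volumetric flow rate would be e.g. m³/s.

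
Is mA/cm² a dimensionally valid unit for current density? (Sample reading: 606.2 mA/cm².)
Yes

current density has SI base units: A / m^2
mA/cm² reduces to the same SI base units, so it is a valid unit for current density.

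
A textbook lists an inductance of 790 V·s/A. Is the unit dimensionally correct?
Yes

inductance has SI base units: kg * m^2 / (A^2 * s^2)
V·s/A reduces to the same SI base units, so it is a valid unit for inductance.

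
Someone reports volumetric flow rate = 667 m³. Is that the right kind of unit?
No

volumetric flow rate has SI base units: m^3 / s
m³ does NOT reduce to m^3 / s; a valid unit for volumetric flow rate would be e.g. m³/s.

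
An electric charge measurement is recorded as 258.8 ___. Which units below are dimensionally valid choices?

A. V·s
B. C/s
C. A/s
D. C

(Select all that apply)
D

electric charge has SI base units: A * s

Checking each option against A * s:
  A. V·s: ✗ does not match
  B. C/s: ✗ does not match
  C. A/s: ✗ does not match
  D. C: ✓ matches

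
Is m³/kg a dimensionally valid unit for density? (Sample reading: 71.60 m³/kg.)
No

density has SI base units: kg / m^3
m³/kg does NOT reduce to kg / m^3; a valid unit for density would be e.g. kg/m³.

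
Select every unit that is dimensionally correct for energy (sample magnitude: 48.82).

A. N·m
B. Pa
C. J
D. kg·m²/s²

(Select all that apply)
A, C, D

energy has SI base units: kg * m^2 / s^2

Checking each option against kg * m^2 / s^2:
  A. N·m: ✓ matches
  B. Pa: ✗ does not match
  C. J: ✓ matches
  D. kg·m²/s²: ✓ matches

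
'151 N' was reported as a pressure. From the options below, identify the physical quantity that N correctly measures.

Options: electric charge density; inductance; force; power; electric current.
force

pressure should have units dimensionally equivalent to kg / (m * s^2) (e.g. Pa).
The given unit 'N' reduces to kg * m / s^2. Of the listed options, that is the dimensionality of force.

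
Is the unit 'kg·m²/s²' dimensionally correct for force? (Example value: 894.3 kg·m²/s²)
No

force has SI base units: kg * m / s^2
kg·m²/s² does NOT reduce to kg * m / s^2; a valid unit for force would be e.g. N.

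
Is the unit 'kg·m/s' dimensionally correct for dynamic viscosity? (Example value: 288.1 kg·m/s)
No

dynamic viscosity has SI base units: kg / (m * s)
kg·m/s does NOT reduce to kg / (m * s); a valid unit for dynamic viscosity would be e.g. Pa·s.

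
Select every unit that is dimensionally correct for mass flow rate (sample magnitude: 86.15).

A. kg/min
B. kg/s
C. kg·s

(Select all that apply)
A, B

mass flow rate has SI base units: kg / s

Checking each option against kg / s:
  A. kg/min: ✓ matches
  B. kg/s: ✓ matches
  C. kg·s: ✗ does not match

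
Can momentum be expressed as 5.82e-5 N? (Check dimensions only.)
No

momentum has SI base units: kg * m / s
N does NOT reduce to kg * m / s; a valid unit for momentum would be e.g. kg·m/s.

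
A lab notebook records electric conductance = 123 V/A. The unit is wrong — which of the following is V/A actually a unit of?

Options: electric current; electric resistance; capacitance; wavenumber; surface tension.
electric resistance

electric conductance should have units dimensionally equivalent to A^2 * s^3 / (kg * m^2) (e.g. S).
The given unit 'V/A' reduces to kg * m^2 / (A^2 * s^3). Of the listed options, that is the dimensionality of electric resistance.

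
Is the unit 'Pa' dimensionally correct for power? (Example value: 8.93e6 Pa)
No

power has SI base units: kg * m^2 / s^3
Pa does NOT reduce to kg * m^2 / s^3; a valid unit for power would be e.g. W.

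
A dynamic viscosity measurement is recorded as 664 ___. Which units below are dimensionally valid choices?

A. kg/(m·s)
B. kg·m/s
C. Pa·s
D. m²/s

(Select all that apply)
A, C

dynamic viscosity has SI base units: kg / (m * s)

Checking each option against kg / (m * s):
  A. kg/(m·s): ✓ matches
  B. kg·m/s: ✗ does not match
  C. Pa·s: ✓ matches
  D. m²/s: ✗ does not match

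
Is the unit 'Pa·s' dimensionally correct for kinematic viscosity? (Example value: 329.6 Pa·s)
No

kinematic viscosity has SI base units: m^2 / s
Pa·s does NOT reduce to m^2 / s; a valid unit for kinematic viscosity would be e.g. m²/s.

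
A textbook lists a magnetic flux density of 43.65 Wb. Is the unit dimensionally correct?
No

magnetic flux density has SI base units: kg / (A * s^2)
Wb does NOT reduce to kg / (A * s^2); a valid unit for magnetic flux density would be e.g. T.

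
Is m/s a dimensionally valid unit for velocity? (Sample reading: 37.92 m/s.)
Yes

velocity has SI base units: m / s
m/s reduces to the same SI base units, so it is a valid unit for velocity.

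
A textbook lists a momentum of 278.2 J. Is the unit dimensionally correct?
No

momentum has SI base units: kg * m / s
J does NOT reduce to kg * m / s; a valid unit for momentum would be e.g. kg·m/s.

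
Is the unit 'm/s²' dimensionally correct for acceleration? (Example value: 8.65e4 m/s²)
Yes

acceleration has SI base units: m / s^2
m/s² reduces to the same SI base units, so it is a valid unit for acceleration.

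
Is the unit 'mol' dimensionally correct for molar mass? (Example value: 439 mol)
No

molar mass has SI base units: kg / mol
mol does NOT reduce to kg / mol; a valid unit for molar mass would be e.g. kg/mol.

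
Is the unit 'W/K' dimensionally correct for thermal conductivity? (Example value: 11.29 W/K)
No

thermal conductivity has SI base units: kg * m / (s^3 * K)
W/K does NOT reduce to kg * m / (s^3 * K); a valid unit for thermal conductivity would be e.g. W/(m·K).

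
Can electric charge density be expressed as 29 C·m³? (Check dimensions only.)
No

electric charge density has SI base units: A * s / m^3
C·m³ does NOT reduce to A * s / m^3; a valid unit for electric charge density would be e.g. C/m³.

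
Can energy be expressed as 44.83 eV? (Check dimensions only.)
Yes

energy has SI base units: kg * m^2 / s^2
eV reduces to the same SI base units, so it is a valid unit for energy.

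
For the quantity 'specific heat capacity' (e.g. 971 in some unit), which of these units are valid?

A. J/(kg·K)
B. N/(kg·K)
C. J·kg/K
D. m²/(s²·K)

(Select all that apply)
A, D

specific heat capacity has SI base units: m^2 / (s^2 * K)

Checking each option against m^2 / (s^2 * K):
  A. J/(kg·K): ✓ matches
  B. N/(kg·K): ✗ does not match
  C. J·kg/K: ✗ does not match
  D. m²/(s²·K): ✓ matches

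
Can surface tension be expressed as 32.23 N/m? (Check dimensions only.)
Yes

surface tension has SI base units: kg / s^2
N/m reduces to the same SI base units, so it is a valid unit for surface tension.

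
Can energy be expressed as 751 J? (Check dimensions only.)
Yes

energy has SI base units: kg * m^2 / s^2
J reduces to the same SI base units, so it is a valid unit for energy.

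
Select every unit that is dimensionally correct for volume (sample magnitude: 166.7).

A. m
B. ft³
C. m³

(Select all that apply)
B, C

volume has SI base units: m^3

Checking each option against m^3:
  A. m: ✗ does not match
  B. ft³: ✓ matches
  C. m³: ✓ matches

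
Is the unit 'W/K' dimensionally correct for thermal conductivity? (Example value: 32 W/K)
No

thermal conductivity has SI base units: kg * m / (s^3 * K)
W/K does NOT reduce to kg * m / (s^3 * K); a valid unit for thermal conductivity would be e.g. W/(m·K).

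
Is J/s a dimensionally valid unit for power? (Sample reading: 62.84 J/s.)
Yes

power has SI base units: kg * m^2 / s^3
J/s reduces to the same SI base units, so it is a valid unit for power.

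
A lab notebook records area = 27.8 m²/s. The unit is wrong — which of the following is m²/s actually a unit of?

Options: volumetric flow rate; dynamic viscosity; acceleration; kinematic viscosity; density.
kinematic viscosity

area should have units dimensionally equivalent to m^2 (e.g. m²).
The given unit 'm²/s' reduces to m^2 / s. Of the listed options, that is the dimensionality of kinematic viscosity.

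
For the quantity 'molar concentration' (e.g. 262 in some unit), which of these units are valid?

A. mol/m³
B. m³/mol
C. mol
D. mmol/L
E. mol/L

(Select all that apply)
A, D, E

molar concentration has SI base units: mol / m^3

Checking each option against mol / m^3:
  A. mol/m³: ✓ matches
  B. m³/mol: ✗ does not match
  C. mol: ✗ does not match
  D. mmol/L: ✓ matches
  E. mol/L: ✓ matches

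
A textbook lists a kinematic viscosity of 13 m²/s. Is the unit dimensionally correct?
Yes

kinematic viscosity has SI base units: m^2 / s
m²/s reduces to the same SI base units, so it is a valid unit for kinematic viscosity.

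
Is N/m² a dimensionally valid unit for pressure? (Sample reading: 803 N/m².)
Yes

pressure has SI base units: kg / (m * s^2)
N/m² reduces to the same SI base units, so it is a valid unit for pressure.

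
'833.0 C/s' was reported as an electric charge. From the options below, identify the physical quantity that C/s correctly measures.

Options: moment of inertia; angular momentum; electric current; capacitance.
electric current

electric charge should have units dimensionally equivalent to A * s (e.g. C).
The given unit 'C/s' reduces to A. Of the listed options, that is the dimensionality of electric current.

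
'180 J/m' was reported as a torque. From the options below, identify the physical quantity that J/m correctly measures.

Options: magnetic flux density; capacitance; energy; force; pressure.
force

torque should have units dimensionally equivalent to kg * m^2 / s^2 (e.g. N·m).
The given unit 'J/m' reduces to kg * m / s^2. Of the listed options, that is the dimensionality of force.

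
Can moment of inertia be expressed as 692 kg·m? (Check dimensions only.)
No

moment of inertia has SI base units: kg * m^2
kg·m does NOT reduce to kg * m^2; a valid unit for moment of inertia would be e.g. kg·m².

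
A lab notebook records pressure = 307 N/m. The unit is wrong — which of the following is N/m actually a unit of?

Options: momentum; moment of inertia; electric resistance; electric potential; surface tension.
surface tension

pressure should have units dimensionally equivalent to kg / (m * s^2) (e.g. Pa).
The given unit 'N/m' reduces to kg / s^2. Of the listed options, that is the dimensionality of surface tension.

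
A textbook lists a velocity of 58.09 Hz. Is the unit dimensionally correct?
No

velocity has SI base units: m / s
Hz does NOT reduce to m / s; a valid unit for velocity would be e.g. m/s.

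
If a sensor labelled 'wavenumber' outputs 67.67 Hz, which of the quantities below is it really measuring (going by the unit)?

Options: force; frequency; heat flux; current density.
frequency

wavenumber should have units dimensionally equivalent to 1 / m (e.g. 1/m).
The given unit 'Hz' reduces to 1 / s. Of the listed options, that is the dimensionality of frequency.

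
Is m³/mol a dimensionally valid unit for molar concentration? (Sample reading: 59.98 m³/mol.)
No

molar concentration has SI base units: mol / m^3
m³/mol does NOT reduce to mol / m^3; a valid unit for molar concentration would be e.g. mol/m³.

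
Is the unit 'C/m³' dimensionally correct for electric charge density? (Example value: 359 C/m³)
Yes

electric charge density has SI base units: A * s / m^3
C/m³ reduces to the same SI base units, so it is a valid unit for electric charge density.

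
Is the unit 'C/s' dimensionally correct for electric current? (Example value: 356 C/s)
Yes

electric current has SI base units: A
C/s reduces to the same SI base units, so it is a valid unit for electric current.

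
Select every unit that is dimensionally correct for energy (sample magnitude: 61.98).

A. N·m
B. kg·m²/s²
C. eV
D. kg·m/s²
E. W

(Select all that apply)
A, B, C

energy has SI base units: kg * m^2 / s^2

Checking each option against kg * m^2 / s^2:
  A. N·m: ✓ matches
  B. kg·m²/s²: ✓ matches
  C. eV: ✓ matches
  D. kg·m/s²: ✗ does not match
  E. W: ✗ does not match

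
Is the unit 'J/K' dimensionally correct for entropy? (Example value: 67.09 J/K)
Yes

entropy has SI base units: kg * m^2 / (s^2 * K)
J/K reduces to the same SI base units, so it is a valid unit for entropy.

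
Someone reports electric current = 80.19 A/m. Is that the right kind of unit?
No

electric current has SI base units: A
A/m does NOT reduce to A; a valid unit for electric current would be e.g. A.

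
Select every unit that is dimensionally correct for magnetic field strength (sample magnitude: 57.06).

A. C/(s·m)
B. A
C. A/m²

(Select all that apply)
A

magnetic field strength has SI base units: A / m

Checking each option against A / m:
  A. C/(s·m): ✓ matches
  B. A: ✗ does not match
  C. A/m²: ✗ does not match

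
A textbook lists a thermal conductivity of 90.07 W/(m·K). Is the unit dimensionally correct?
Yes

thermal conductivity has SI base units: kg * m / (s^3 * K)
W/(m·K) reduces to the same SI base units, so it is a valid unit for thermal conductivity.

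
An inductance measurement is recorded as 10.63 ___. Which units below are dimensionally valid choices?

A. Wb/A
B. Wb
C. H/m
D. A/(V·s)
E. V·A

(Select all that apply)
A

inductance has SI base units: kg * m^2 / (A^2 * s^2)

Checking each option against kg * m^2 / (A^2 * s^2):
  A. Wb/A: ✓ matches
  B. Wb: ✗ does not match
  C. H/m: ✗ does not match
  D. A/(V·s): ✗ does not match
  E. V·A: ✗ does not match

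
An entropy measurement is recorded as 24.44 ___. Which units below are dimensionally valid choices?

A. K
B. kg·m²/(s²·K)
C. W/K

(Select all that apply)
B

entropy has SI base units: kg * m^2 / (s^2 * K)

Checking each option against kg * m^2 / (s^2 * K):
  A. K: ✗ does not match
  B. kg·m²/(s²·K): ✓ matches
  C. W/K: ✗ does not match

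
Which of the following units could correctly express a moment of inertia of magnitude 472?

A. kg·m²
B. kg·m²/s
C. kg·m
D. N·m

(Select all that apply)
A

moment of inertia has SI base units: kg * m^2

Checking each option against kg * m^2:
  A. kg·m²: ✓ matches
  B. kg·m²/s: ✗ does not match
  C. kg·m: ✗ does not match
  D. N·m: ✗ does not match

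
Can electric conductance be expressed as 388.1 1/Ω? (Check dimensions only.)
Yes

electric conductance has SI base units: A^2 * s^3 / (kg * m^2)
1/Ω reduces to the same SI base units, so it is a valid unit for electric conductance.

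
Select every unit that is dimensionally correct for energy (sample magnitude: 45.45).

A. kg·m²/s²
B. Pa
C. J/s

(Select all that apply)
A

energy has SI base units: kg * m^2 / s^2

Checking each option against kg * m^2 / s^2:
  A. kg·m²/s²: ✓ matches
  B. Pa: ✗ does not match
  C. J/s: ✗ does not match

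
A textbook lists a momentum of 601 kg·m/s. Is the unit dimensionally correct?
Yes

momentum has SI base units: kg * m / s
kg·m/s reduces to the same SI base units, so it is a valid unit for momentum.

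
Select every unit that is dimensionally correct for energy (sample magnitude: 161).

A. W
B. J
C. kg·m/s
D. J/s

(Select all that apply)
B

energy has SI base units: kg * m^2 / s^2

Checking each option against kg * m^2 / s^2:
  A. W: ✗ does not match
  B. J: ✓ matches
  C. kg·m/s: ✗ does not match
  D. J/s: ✗ does not match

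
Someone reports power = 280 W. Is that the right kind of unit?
Yes

power has SI base units: kg * m^2 / s^3
W reduces to the same SI base units, so it is a valid unit for power.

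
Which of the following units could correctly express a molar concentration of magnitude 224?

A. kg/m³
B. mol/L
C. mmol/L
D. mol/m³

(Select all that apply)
B, C, D

molar concentration has SI base units: mol / m^3

Checking each option against mol / m^3:
  A. kg/m³: ✗ does not match
  B. mol/L: ✓ matches
  C. mmol/L: ✓ matches
  D. mol/m³: ✓ matches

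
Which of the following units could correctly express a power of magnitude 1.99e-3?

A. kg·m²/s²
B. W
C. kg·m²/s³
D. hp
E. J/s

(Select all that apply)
B, C, D, E

power has SI base units: kg * m^2 / s^3

Checking each option against kg * m^2 / s^3:
  A. kg·m²/s²: ✗ does not match
  B. W: ✓ matches
  C. kg·m²/s³: ✓ matches
  D. hp: ✓ matches
  E. J/s: ✓ matches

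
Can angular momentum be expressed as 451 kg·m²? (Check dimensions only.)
No

angular momentum has SI base units: kg * m^2 / s
kg·m² does NOT reduce to kg * m^2 / s; a valid unit for angular momentum would be e.g. kg·m²/s.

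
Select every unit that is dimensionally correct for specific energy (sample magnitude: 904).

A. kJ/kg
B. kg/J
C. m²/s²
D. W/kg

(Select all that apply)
A, C

specific energy has SI base units: m^2 / s^2

Checking each option against m^2 / s^2:
  A. kJ/kg: ✓ matches
  B. kg/J: ✗ does not match
  C. m²/s²: ✓ matches
  D. W/kg: ✗ does not match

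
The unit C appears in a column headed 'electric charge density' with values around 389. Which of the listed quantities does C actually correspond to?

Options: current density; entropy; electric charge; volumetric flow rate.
electric charge

electric charge density should have units dimensionally equivalent to A * s / m^3 (e.g. C/m³).
The given unit 'C' reduces to A * s. Of the listed options, that is the dimensionality of electric charge.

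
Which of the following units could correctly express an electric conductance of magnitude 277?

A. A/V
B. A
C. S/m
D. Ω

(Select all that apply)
A

electric conductance has SI base units: A^2 * s^3 / (kg * m^2)

Checking each option against A^2 * s^3 / (kg * m^2):
  A. A/V: ✓ matches
  B. A: ✗ does not match
  C. S/m: ✗ does not match
  D. Ω: ✗ does not match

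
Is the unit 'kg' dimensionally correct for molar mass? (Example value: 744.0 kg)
No

molar mass has SI base units: kg / mol
kg does NOT reduce to kg / mol; a valid unit for molar mass would be e.g. kg/mol.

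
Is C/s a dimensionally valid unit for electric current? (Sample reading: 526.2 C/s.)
Yes

electric current has SI base units: A
C/s reduces to the same SI base units, so it is a valid unit for electric current.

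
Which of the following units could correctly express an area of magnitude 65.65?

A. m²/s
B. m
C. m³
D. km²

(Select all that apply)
D

area has SI base units: m^2

Checking each option against m^2:
  A. m²/s: ✗ does not match
  B. m: ✗ does not match
  C. m³: ✗ does not match
  D. km²: ✓ matches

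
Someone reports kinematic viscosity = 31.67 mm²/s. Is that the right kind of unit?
Yes

kinematic viscosity has SI base units: m^2 / s
mm²/s reduces to the same SI base units, so it is a valid unit for kinematic viscosity.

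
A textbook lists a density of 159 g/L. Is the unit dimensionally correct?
Yes

density has SI base units: kg / m^3
g/L reduces to the same SI base units, so it is a valid unit for density.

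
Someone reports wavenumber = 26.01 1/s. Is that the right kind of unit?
No

wavenumber has SI base units: 1 / m
1/s does NOT reduce to 1 / m; a valid unit for wavenumber would be e.g. 1/m.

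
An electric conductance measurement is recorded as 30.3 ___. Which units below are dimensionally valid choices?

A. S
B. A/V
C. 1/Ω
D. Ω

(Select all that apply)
A, B, C

electric conductance has SI base units: A^2 * s^3 / (kg * m^2)

Checking each option against A^2 * s^3 / (kg * m^2):
  A. S: ✓ matches
  B. A/V: ✓ matches
  C. 1/Ω: ✓ matches
  D. Ω: ✗ does not match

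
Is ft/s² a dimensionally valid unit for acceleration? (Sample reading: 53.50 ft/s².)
Yes

acceleration has SI base units: m / s^2
ft/s² reduces to the same SI base units, so it is a valid unit for acceleration.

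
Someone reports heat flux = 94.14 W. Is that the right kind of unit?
No

heat flux has SI base units: kg / s^3
W does NOT reduce to kg / s^3; a valid unit for heat flux would be e.g. W/m².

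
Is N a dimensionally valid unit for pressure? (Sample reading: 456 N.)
No

pressure has SI base units: kg / (m * s^2)
N does NOT reduce to kg / (m * s^2); a valid unit for pressure would be e.g. Pa.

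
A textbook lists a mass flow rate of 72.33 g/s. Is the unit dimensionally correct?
Yes

mass flow rate has SI base units: kg / s
g/s reduces to the same SI base units, so it is a valid unit for mass flow rate.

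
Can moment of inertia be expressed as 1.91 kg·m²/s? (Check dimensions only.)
No

moment of inertia has SI base units: kg * m^2
kg·m²/s does NOT reduce to kg * m^2; a valid unit for moment of inertia would be e.g. kg·m².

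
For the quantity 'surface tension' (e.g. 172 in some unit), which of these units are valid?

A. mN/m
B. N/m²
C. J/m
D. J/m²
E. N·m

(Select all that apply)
A, D

surface tension has SI base units: kg / s^2

Checking each option against kg / s^2:
  A. mN/m: ✓ matches
  B. N/m²: ✗ does not match
  C. J/m: ✗ does not match
  D. J/m²: ✓ matches
  E. N·m: ✗ does not match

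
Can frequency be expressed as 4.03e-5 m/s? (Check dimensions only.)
No

frequency has SI base units: 1 / s
m/s does NOT reduce to 1 / s; a valid unit for frequency would be e.g. Hz.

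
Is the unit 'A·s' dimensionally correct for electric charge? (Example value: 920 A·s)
Yes

electric charge has SI base units: A * s
A·s reduces to the same SI base units, so it is a valid unit for electric charge.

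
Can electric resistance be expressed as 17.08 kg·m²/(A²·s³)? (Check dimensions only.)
Yes

electric resistance has SI base units: kg * m^2 / (A^2 * s^3)
kg·m²/(A²·s³) reduces to the same SI base units, so it is a valid unit for electric resistance.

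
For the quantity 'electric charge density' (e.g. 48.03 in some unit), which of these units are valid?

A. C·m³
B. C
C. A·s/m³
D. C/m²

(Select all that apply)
C

electric charge density has SI base units: A * s / m^3

Checking each option against A * s / m^3:
  A. C·m³: ✗ does not match
  B. C: ✗ does not match
  C. A·s/m³: ✓ matches
  D. C/m²: ✗ does not match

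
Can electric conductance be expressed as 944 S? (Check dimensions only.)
Yes

electric conductance has SI base units: A^2 * s^3 / (kg * m^2)
S reduces to the same SI base units, so it is a valid unit for electric conductance.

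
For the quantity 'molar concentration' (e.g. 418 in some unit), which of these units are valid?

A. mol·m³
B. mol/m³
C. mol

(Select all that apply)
B

molar concentration has SI base units: mol / m^3

Checking each option against mol / m^3:
  A. mol·m³: ✗ does not match
  B. mol/m³: ✓ matches
  C. mol: ✗ does not match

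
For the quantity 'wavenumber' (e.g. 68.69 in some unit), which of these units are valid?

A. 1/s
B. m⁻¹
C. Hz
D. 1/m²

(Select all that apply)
B

wavenumber has SI base units: 1 / m

Checking each option against 1 / m:
  A. 1/s: ✗ does not match
  B. m⁻¹: ✓ matches
  C. Hz: ✗ does not match
  D. 1/m²: ✗ does not match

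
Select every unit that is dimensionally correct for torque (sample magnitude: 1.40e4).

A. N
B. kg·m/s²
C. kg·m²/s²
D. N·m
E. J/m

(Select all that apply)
C, D

torque has SI base units: kg * m^2 / s^2

Checking each option against kg * m^2 / s^2:
  A. N: ✗ does not match
  B. kg·m/s²: ✗ does not match
  C. kg·m²/s²: ✓ matches
  D. N·m: ✓ matches
  E. J/m: ✗ does not match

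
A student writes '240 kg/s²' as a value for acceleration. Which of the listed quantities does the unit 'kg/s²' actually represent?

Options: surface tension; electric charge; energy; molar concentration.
surface tension

acceleration should have units dimensionally equivalent to m / s^2 (e.g. m/s²).
The given unit 'kg/s²' reduces to kg / s^2. Of the listed options, that is the dimensionality of surface tension.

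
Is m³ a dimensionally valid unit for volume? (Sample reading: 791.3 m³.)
Yes

volume has SI base units: m^3
m³ reduces to the same SI base units, so it is a valid unit for volume.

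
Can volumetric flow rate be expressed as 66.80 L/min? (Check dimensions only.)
Yes

volumetric flow rate has SI base units: m^3 / s
L/min reduces to the same SI base units, so it is a valid unit for volumetric flow rate.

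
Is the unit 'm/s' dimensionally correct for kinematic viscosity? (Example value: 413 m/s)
No

kinematic viscosity has SI base units: m^2 / s
m/s does NOT reduce to m^2 / s; a valid unit for kinematic viscosity would be e.g. m²/s.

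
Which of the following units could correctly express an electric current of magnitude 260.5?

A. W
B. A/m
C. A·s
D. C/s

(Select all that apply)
D

electric current has SI base units: A

Checking each option against A:
  A. W: ✗ does not match
  B. A/m: ✗ does not match
  C. A·s: ✗ does not match
  D. C/s: ✓ matches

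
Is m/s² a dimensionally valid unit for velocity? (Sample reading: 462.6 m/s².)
No

velocity has SI base units: m / s
m/s² does NOT reduce to m / s; a valid unit for velocity would be e.g. m/s.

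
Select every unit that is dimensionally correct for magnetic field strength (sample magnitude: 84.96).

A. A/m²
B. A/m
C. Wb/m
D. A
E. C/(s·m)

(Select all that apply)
B, E

magnetic field strength has SI base units: A / m

Checking each option against A / m:
  A. A/m²: ✗ does not match
  B. A/m: ✓ matches
  C. Wb/m: ✗ does not match
  D. A: ✗ does not match
  E. C/(s·m): ✓ matches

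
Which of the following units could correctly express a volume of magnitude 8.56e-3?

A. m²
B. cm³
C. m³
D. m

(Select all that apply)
B, C

volume has SI base units: m^3

Checking each option against m^3:
  A. m²: ✗ does not match
  B. cm³: ✓ matches
  C. m³: ✓ matches
  D. m: ✗ does not match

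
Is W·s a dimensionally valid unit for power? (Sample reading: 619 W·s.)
No

power has SI base units: kg * m^2 / s^3
W·s does NOT reduce to kg * m^2 / s^3; a valid unit for power would be e.g. W.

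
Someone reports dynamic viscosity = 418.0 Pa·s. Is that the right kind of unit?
Yes

dynamic viscosity has SI base units: kg / (m * s)
Pa·s reduces to the same SI base units, so it is a valid unit for dynamic viscosity.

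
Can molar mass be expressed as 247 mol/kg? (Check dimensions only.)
No

molar mass has SI base units: kg / mol
mol/kg does NOT reduce to kg / mol; a valid unit for molar mass would be e.g. kg/mol.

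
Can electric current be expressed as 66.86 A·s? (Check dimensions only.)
No

electric current has SI base units: A
A·s does NOT reduce to A; a valid unit for electric current would be e.g. A.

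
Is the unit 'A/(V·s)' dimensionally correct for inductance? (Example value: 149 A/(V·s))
No

inductance has SI base units: kg * m^2 / (A^2 * s^2)
A/(V·s) does NOT reduce to kg * m^2 / (A^2 * s^2); a valid unit for inductance would be e.g. H.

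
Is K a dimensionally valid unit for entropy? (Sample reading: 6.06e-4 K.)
No

entropy has SI base units: kg * m^2 / (s^2 * K)
K does NOT reduce to kg * m^2 / (s^2 * K); a valid unit for entropy would be e.g. J/K.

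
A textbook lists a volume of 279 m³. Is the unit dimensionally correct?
Yes

volume has SI base units: m^3
m³ reduces to the same SI base units, so it is a valid unit for volume.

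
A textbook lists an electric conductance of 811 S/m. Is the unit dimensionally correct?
No

electric conductance has SI base units: A^2 * s^3 / (kg * m^2)
S/m does NOT reduce to A^2 * s^3 / (kg * m^2); a valid unit for electric conductance would be e.g. S.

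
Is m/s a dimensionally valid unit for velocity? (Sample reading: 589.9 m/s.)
Yes

velocity has SI base units: m / s
m/s reduces to the same SI base units, so it is a valid unit for velocity.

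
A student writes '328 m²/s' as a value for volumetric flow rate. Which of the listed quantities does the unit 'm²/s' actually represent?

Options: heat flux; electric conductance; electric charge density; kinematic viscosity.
kinematic viscosity

volumetric flow rate should have units dimensionally equivalent to m^3 / s (e.g. m³/s).
The given unit 'm²/s' reduces to m^2 / s. Of the listed options, that is the dimensionality of kinematic viscosity.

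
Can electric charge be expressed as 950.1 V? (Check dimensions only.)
No

electric charge has SI base units: A * s
V does NOT reduce to A * s; a valid unit for electric charge would be e.g. C.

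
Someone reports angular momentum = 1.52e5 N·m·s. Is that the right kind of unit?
Yes

angular momentum has SI base units: kg * m^2 / s
N·m·s reduces to the same SI base units, so it is a valid unit for angular momentum.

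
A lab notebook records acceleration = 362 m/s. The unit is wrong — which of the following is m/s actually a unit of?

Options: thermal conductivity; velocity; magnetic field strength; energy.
velocity

acceleration should have units dimensionally equivalent to m / s^2 (e.g. m/s²).
The given unit 'm/s' reduces to m / s. Of the listed options, that is the dimensionality of velocity.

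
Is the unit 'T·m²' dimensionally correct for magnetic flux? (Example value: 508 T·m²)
Yes

magnetic flux has SI base units: kg * m^2 / (A * s^2)
T·m² reduces to the same SI base units, so it is a valid unit for magnetic flux.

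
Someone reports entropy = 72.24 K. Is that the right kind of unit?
No

entropy has SI base units: kg * m^2 / (s^2 * K)
K does NOT reduce to kg * m^2 / (s^2 * K); a valid unit for entropy would be e.g. J/K.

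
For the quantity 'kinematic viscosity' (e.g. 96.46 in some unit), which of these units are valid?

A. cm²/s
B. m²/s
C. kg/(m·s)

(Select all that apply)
A, B

kinematic viscosity has SI base units: m^2 / s

Checking each option against m^2 / s:
  A. cm²/s: ✓ matches
  B. m²/s: ✓ matches
  C. kg/(m·s): ✗ does not match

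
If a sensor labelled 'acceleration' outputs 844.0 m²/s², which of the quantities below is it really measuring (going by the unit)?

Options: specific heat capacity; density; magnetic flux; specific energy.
specific energy

acceleration should have units dimensionally equivalent to m / s^2 (e.g. m/s²).
The given unit 'm²/s²' reduces to m^2 / s^2. Of the listed options, that is the dimensionality of specific energy.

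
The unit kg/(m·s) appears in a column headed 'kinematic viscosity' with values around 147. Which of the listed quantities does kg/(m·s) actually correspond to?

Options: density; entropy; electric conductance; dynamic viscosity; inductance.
dynamic viscosity

kinematic viscosity should have units dimensionally equivalent to m^2 / s (e.g. m²/s).
The given unit 'kg/(m·s)' reduces to kg / (m * s). Of the listed options, that is the dimensionality of dynamic viscosity.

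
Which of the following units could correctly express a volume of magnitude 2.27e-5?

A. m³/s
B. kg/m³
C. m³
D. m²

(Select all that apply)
C

volume has SI base units: m^3

Checking each option against m^3:
  A. m³/s: ✗ does not match
  B. kg/m³: ✗ does not match
  C. m³: ✓ matches
  D. m²: ✗ does not match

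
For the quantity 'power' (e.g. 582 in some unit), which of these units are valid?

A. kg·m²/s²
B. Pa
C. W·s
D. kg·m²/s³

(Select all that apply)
D

power has SI base units: kg * m^2 / s^3

Checking each option against kg * m^2 / s^3:
  A. kg·m²/s²: ✗ does not match
  B. Pa: ✗ does not match
  C. W·s: ✗ does not match
  D. kg·m²/s³: ✓ matches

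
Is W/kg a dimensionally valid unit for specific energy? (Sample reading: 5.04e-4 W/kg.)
No

specific energy has SI base units: m^2 / s^2
W/kg does NOT reduce to m^2 / s^2; a valid unit for specific energy would be e.g. J/kg.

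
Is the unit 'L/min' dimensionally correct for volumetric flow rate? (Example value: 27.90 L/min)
Yes

volumetric flow rate has SI base units: m^3 / s
L/min reduces to the same SI base units, so it is a valid unit for volumetric flow rate.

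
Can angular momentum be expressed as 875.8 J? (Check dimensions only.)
No

angular momentum has SI base units: kg * m^2 / s
J does NOT reduce to kg * m^2 / s; a valid unit for angular momentum would be e.g. kg·m²/s.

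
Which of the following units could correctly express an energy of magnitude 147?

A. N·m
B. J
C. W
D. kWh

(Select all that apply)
A, B, D

energy has SI base units: kg * m^2 / s^2

Checking each option against kg * m^2 / s^2:
  A. N·m: ✓ matches
  B. J: ✓ matches
  C. W: ✗ does not match
  D. kWh: ✓ matches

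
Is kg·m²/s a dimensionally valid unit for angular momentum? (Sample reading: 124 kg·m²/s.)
Yes

angular momentum has SI base units: kg * m^2 / s
kg·m²/s reduces to the same SI base units, so it is a valid unit for angular momentum.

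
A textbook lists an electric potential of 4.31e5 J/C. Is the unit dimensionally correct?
Yes

electric potential has SI base units: kg * m^2 / (A * s^3)
J/C reduces to the same SI base units, so it is a valid unit for electric potential.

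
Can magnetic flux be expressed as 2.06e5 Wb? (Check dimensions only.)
Yes

magnetic flux has SI base units: kg * m^2 / (A * s^2)
Wb reduces to the same SI base units, so it is a valid unit for magnetic flux.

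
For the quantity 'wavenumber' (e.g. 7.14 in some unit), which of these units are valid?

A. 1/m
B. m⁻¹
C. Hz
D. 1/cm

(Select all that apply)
A, B, D

wavenumber has SI base units: 1 / m

Checking each option against 1 / m:
  A. 1/m: ✓ matches
  B. m⁻¹: ✓ matches
  C. Hz: ✗ does not match
  D. 1/cm: ✓ matches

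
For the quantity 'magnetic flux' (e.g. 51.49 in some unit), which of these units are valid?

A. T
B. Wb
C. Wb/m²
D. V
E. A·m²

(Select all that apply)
B

magnetic flux has SI base units: kg * m^2 / (A * s^2)

Checking each option against kg * m^2 / (A * s^2):
  A. T: ✗ does not match
  B. Wb: ✓ matches
  C. Wb/m²: ✗ does not match
  D. V: ✗ does not match
  E. A·m²: ✗ does not match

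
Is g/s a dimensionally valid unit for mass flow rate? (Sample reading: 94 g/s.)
Yes

mass flow rate has SI base units: kg / s
g/s reduces to the same SI base units, so it is a valid unit for mass flow rate.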